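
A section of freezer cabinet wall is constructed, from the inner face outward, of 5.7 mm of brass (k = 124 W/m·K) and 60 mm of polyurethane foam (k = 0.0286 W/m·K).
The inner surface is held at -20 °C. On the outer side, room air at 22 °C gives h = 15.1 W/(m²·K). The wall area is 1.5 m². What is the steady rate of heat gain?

Model the wall as resistances in series:
R_brass = L/(kA) = 0.0057/(124×1.5) = 3.065×10^-5 K/W
R_polyurethane foam = L/(kA) = 0.06/(0.0286×1.5) = 1.399 K/W
R_outer film = 1/(h_o·A) = 1/(15.1×1.5) = 0.04415 K/W
R_total = 1.443 K/W
Q = ΔT / R_total = 42 / 1.443

Q ≈ 29.1 W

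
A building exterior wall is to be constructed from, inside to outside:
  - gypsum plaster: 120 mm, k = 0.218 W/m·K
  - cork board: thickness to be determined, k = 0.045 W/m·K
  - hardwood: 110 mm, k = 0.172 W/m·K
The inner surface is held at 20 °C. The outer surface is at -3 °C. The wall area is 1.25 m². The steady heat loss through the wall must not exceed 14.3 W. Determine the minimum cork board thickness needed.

L ≈ 36.9 mm

Series thermal resistances:
R_gypsum plaster = L/(kA) = 0.12/(0.218×1.25) = 0.4404 K/W
R_hardwood = L/(kA) = 0.11/(0.172×1.25) = 0.5116 K/W
Sum of the known resistances R_other = 0.952 K/W
Required total resistance R_tot = ΔT/Q_allow = 23/14.3 = 1.608 K/W
R_cork board = R_tot − R_other = 0.6564 K/W
L = R·k·A = 0.6564×0.045×1.25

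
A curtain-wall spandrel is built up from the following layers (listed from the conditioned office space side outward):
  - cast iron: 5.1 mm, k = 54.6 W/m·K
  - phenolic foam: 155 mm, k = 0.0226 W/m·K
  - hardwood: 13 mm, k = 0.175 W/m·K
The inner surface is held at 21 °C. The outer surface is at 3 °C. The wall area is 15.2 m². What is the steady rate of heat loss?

Using the resistance-network approach (series):
R_cast iron = L/(kA) = 0.0051/(54.6×15.2) = 6.145×10^-6 K/W
R_phenolic foam = L/(kA) = 0.155/(0.0226×15.2) = 0.4512 K/W
R_hardwood = L/(kA) = 0.013/(0.175×15.2) = 0.004887 K/W
R_total = 0.4561 K/W
Q = ΔT / R_total = 18 / 0.4561

Q ≈ 39.5 W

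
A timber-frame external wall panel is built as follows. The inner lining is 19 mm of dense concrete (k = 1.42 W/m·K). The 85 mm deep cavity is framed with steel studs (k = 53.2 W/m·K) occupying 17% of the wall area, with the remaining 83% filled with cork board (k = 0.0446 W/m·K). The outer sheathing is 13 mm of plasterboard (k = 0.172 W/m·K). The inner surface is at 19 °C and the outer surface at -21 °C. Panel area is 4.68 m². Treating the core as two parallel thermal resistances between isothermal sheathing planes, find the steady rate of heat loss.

Sheathing layers in series; stud and cavity paths in parallel between them.
R_inner = 0.019/(1.42×4.68) = 0.002859 K/W
R_stud  = 0.085/(53.2×0.17×4.68) = 0.002008 K/W
R_cav   = 0.085/(0.0446×0.83×4.68) = 0.4906 K/W
1/R_core = 1/R_stud + 1/R_cav → R_core = 0.002 K/W
R_outer = 0.013/(0.172×4.68) = 0.01615 K/W
R_total = 0.02101 K/W
Q = ΔT/R_total = 40/0.02101

Q ≈ 1900 W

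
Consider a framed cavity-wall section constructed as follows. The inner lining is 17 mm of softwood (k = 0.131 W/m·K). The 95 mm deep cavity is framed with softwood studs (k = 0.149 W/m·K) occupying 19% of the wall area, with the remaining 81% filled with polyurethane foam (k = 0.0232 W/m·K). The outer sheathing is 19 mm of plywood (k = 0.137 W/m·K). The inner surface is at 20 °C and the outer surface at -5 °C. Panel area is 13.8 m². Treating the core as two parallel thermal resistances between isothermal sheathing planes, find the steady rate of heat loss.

Sheathing layers in series; stud and cavity paths in parallel between them.
R_inner = 0.017/(0.131×13.8) = 0.009404 K/W
R_stud  = 0.095/(0.149×0.19×13.8) = 0.2432 K/W
R_cav   = 0.095/(0.0232×0.81×13.8) = 0.3663 K/W
1/R_core = 1/R_stud + 1/R_cav → R_core = 0.1462 K/W
R_outer = 0.019/(0.137×13.8) = 0.01005 K/W
R_total = 0.1656 K/W
Q = ΔT/R_total = 25/0.1656

Q ≈ 151 W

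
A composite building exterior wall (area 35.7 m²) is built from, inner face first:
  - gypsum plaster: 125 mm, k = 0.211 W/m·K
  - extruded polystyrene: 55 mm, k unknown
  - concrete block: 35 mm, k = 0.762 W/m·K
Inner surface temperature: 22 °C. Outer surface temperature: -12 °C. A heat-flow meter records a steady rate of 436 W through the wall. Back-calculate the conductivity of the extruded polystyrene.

k ≈ 0.0256 W/(m·K)

Treating each layer as a thermal resistance in series:
R_gypsum plaster = L/(kA) = 0.125/(0.211×35.7) = 0.01659 K/W
R_concrete block = L/(kA) = 0.035/(0.762×35.7) = 0.001287 K/W
Sum of known resistances R_other = 0.01788 K/W
Total R = ΔT/Q = 34/436 = 0.07798 K/W
R_extruded polystyrene = R_total − R_other = 0.0601 K/W
k = L/(R·A) = 0.055/(0.0601×35.7)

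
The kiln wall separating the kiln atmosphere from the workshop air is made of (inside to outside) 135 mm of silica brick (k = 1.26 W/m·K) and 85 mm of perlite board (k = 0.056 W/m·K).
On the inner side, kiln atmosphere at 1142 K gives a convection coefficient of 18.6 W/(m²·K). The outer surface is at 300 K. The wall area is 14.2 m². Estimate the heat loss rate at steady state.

Q ≈ 7120 W

Model the wall as resistances in series:
R_inner film = 1/(h_i·A) = 1/(18.6×14.2) = 0.003786 K/W
R_silica brick = L/(kA) = 0.135/(1.26×14.2) = 0.007545 K/W
R_perlite board = L/(kA) = 0.085/(0.056×14.2) = 0.1069 K/W
R_total = 0.1182 K/W
Q = ΔT / R_total = 842 / 0.1182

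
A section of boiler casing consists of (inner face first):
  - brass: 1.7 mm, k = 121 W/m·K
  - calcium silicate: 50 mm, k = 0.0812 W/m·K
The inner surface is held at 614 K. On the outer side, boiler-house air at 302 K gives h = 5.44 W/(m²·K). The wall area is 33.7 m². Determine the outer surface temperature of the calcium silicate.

Series thermal resistances:
R_brass = L/(kA) = 0.0017/(121×33.7) = 4.169×10^-7 K/W
R_calcium silicate = L/(kA) = 0.05/(0.0812×33.7) = 0.01827 K/W
R_outer film = 1/(h_o·A) = 1/(5.44×33.7) = 0.005455 K/W
R_total = 0.02373 K/W;  Q = ΔT/R_total = 312/0.02373 = 13150 W
T_interface = T_inner − Q·ΣR(inner→interface) = 614 − 13100×0.01827

T ≈ 374 K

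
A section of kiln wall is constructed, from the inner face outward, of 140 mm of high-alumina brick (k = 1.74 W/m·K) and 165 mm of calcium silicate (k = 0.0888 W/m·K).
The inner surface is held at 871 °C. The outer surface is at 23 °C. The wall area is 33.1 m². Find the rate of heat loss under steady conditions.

Using the resistance-network approach (series):
R_high-alumina brick = L/(kA) = 0.14/(1.74×33.1) = 0.002431 K/W
R_calcium silicate = L/(kA) = 0.165/(0.0888×33.1) = 0.05614 K/W
R_total = 0.05857 K/W
Q = ΔT / R_total = 848 / 0.05857

Q ≈ 14500 W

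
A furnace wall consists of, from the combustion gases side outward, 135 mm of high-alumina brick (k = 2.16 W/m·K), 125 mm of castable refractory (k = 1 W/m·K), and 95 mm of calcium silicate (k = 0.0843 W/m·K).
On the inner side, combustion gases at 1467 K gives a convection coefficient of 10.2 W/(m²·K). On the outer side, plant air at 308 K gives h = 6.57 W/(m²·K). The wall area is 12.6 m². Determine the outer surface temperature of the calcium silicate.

Series thermal resistances:
R_inner film = 1/(h_i·A) = 1/(10.2×12.6) = 0.007781 K/W
R_high-alumina brick = L/(kA) = 0.135/(2.16×12.6) = 0.00496 K/W
R_castable refractory = L/(kA) = 0.125/(1×12.6) = 0.009921 K/W
R_calcium silicate = L/(kA) = 0.095/(0.0843×12.6) = 0.08944 K/W
R_outer film = 1/(h_o·A) = 1/(6.57×12.6) = 0.01208 K/W
R_total = 0.1242 K/W;  Q = ΔT/R_total = 1159/0.1242 = 9333 W
T_interface = T_inner − Q·ΣR(inner→interface) = 1467 − 9330×0.1121

T ≈ 421 K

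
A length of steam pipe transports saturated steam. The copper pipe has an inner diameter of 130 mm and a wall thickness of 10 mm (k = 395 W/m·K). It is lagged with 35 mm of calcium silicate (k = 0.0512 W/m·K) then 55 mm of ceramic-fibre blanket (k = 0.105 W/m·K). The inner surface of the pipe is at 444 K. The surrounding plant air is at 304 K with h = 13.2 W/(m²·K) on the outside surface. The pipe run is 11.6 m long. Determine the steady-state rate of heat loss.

Per-layer cylindrical resistances, series-summed:
R_copper pipe wall = ln(75/65)/(2π×395×11.6) = 4.971×10^-6 K/W
R_calcium silicate = ln(110/75)/(2π×0.0512×11.6) = 0.1026 K/W
R_ceramic-fibre blanket = ln(165/110)/(2π×0.105×11.6) = 0.05298 K/W
R_outer film = 1/(h_o·2πr_oL) = 1/(13.2×2π×0.165×11.6) = 0.006299 K/W
R_total = 0.1619 K/W
Q = ΔT/R_total = 140/0.1619

Q ≈ 865 W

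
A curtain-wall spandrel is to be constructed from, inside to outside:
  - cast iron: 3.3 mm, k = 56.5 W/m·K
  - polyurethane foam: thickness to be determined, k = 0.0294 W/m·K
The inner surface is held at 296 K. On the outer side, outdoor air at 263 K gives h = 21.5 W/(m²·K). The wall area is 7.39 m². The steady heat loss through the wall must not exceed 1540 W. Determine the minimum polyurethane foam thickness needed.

L ≈ 3.29 mm

Series thermal resistances:
R_cast iron = L/(kA) = 0.0033/(56.5×7.39) = 7.904×10^-6 K/W
R_outer film = 1/(h_o·A) = 1/(21.5×7.39) = 0.006294 K/W
Sum of the known resistances R_other = 0.006302 K/W
Required total resistance R_tot = ΔT/Q_allow = 33/1540 = 0.02143 K/W
R_polyurethane foam = R_tot − R_other = 0.01513 K/W
L = R·k·A = 0.01513×0.0294×7.39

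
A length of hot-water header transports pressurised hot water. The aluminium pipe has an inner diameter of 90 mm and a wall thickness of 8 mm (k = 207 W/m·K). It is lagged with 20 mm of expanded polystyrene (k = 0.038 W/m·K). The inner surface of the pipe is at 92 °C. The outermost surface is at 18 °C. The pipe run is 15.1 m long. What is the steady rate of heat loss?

For a radial system each layer contributes R = ln(r_out/r_in)/(2πkL); films add R = 1/(hA).
R_aluminium pipe wall = ln(53/45)/(2π×207×15.1) = 8.332×10^-6 K/W
R_expanded polystyrene = ln(73/53)/(2π×0.038×15.1) = 0.0888 K/W
R_total = 0.08881 K/W
Q = ΔT/R_total = 74/0.08881

Q ≈ 833 W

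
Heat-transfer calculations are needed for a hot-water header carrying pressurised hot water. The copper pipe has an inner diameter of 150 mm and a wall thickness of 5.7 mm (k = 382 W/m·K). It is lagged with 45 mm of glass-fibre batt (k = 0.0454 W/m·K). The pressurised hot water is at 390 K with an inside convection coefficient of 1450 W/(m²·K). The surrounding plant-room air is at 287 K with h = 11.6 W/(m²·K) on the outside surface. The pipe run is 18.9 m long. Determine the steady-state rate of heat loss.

Q ≈ 1170 W

Treating each annulus and film as a series resistance:
R_inner film = 1/(h_i·2πr₁L) = 1/(1450×2π×0.075×18.9) = 7.743×10^-5 K/W
R_copper pipe wall = ln(80.7/75)/(2π×382×18.9) = 1.615×10^-6 K/W
R_glass-fibre batt = ln(125.7/80.7)/(2π×0.0454×18.9) = 0.0822 K/W
R_outer film = 1/(h_o·2πr_oL) = 1/(11.6×2π×0.1257×18.9) = 0.005775 K/W
R_total = 0.08805 K/W
Q = ΔT/R_total = 103/0.08805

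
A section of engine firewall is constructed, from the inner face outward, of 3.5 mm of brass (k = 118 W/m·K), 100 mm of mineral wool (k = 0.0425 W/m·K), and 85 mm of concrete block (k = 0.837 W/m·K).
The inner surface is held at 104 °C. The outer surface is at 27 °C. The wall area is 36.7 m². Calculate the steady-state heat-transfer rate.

Model the wall as resistances in series:
R_brass = L/(kA) = 0.0035/(118×36.7) = 8.082×10^-7 K/W
R_mineral wool = L/(kA) = 0.1/(0.0425×36.7) = 0.06411 K/W
R_concrete block = L/(kA) = 0.085/(0.837×36.7) = 0.002767 K/W
R_total = 0.06688 K/W
Q = ΔT / R_total = 77 / 0.06688

Q ≈ 1150 W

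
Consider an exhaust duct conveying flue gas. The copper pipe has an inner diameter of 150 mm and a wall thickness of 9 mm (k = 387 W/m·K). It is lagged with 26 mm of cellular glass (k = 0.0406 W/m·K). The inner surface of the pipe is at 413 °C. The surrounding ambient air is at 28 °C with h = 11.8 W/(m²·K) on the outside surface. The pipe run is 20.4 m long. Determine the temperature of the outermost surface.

Per-layer cylindrical resistances, series-summed:
R_copper pipe wall = ln(84/75)/(2π×387×20.4) = 2.285×10^-6 K/W
R_cellular glass = ln(110/84)/(2π×0.0406×20.4) = 0.05182 K/W
R_outer film = 1/(h_o·2πr_oL) = 1/(11.8×2π×0.11×20.4) = 0.006011 K/W
R_total = 0.05783 K/W
Q = ΔT/R_total = 385/0.05783
Q = 6660 W
T_interface = T_inner − Q·ΣR(inner→interface) = 413 − 6660×0.05182

T ≈ 68 °C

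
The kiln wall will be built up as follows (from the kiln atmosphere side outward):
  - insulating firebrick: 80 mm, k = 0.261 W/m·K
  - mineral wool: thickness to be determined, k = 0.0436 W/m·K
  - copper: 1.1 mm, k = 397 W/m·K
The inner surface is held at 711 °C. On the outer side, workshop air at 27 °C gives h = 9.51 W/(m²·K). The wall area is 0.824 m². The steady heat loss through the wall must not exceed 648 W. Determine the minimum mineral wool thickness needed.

Thermal resistances in series:
R_insulating firebrick = L/(kA) = 0.08/(0.261×0.824) = 0.372 K/W
R_copper = L/(kA) = 0.0011/(397×0.824) = 3.363×10^-6 K/W
R_outer film = 1/(h_o·A) = 1/(9.51×0.824) = 0.1276 K/W
Sum of the known resistances R_other = 0.4996 K/W
Required total resistance R_tot = ΔT/Q_allow = 684/648 = 1.056 K/W
R_mineral wool = R_tot − R_other = 0.556 K/W
L = R·k·A = 0.556×0.0436×0.824

L ≈ 20 mm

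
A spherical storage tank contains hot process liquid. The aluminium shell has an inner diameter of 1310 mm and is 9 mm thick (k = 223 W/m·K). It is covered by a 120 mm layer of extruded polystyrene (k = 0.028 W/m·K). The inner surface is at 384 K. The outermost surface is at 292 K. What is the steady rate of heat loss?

Q ≈ 140 W

Radial (spherical) resistances in series:
R_aluminium shell = (1/0.655 − 1/0.664)/(4π×223) = 7.384×10^-6 K/W
R_extruded polystyrene = (1/0.664 − 1/0.784)/(4π×0.028) = 0.6551 K/W
R_total = 0.6551 K/W
Q = ΔT/R_total = 92/0.6551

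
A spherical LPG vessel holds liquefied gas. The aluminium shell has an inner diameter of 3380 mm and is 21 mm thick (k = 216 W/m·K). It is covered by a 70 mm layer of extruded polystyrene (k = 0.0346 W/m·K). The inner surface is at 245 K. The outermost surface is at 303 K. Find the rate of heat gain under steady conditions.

Radial (spherical) resistances in series:
R_aluminium shell = (1/1.69 − 1/1.711)/(4π×216) = 2.676×10^-6 K/W
R_extruded polystyrene = (1/1.711 − 1/1.781)/(4π×0.0346) = 0.05283 K/W
R_total = 0.05283 K/W
Q = ΔT/R_total = 58/0.05283

Q ≈ 1100 W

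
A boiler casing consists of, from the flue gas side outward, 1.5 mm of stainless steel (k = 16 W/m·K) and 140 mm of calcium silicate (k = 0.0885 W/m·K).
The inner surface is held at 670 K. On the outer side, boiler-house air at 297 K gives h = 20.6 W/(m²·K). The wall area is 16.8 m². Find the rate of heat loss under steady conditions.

Series thermal resistances:
R_stainless steel = L/(kA) = 0.0015/(16×16.8) = 5.58×10^-6 K/W
R_calcium silicate = L/(kA) = 0.14/(0.0885×16.8) = 0.09416 K/W
R_outer film = 1/(h_o·A) = 1/(20.6×16.8) = 0.00289 K/W
R_total = 0.09706 K/W
Q = ΔT / R_total = 373 / 0.09706

Q ≈ 3840 W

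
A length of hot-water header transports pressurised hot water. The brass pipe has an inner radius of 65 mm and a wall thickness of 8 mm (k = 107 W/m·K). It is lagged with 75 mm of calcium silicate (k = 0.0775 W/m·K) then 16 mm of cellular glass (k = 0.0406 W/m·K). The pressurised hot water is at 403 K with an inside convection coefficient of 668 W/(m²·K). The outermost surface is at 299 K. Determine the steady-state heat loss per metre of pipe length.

q′ ≈ 56 W/m

Per-layer cylindrical resistances, series-summed:
R_inner film = 1/(h_i·2πr₁L) = 1/(668×2π×0.065×1) = 0.003665 K/W
R_brass pipe wall = ln(73/65)/(2π×107×1) = 1.726×10^-4 K/W
R_calcium silicate = ln(148/73)/(2π×0.0775×1) = 1.451 K/W
R_cellular glass = ln(164/148)/(2π×0.0406×1) = 0.4024 K/W
R_total = 1.858 K/W
Q = ΔT/R_total = 104/1.858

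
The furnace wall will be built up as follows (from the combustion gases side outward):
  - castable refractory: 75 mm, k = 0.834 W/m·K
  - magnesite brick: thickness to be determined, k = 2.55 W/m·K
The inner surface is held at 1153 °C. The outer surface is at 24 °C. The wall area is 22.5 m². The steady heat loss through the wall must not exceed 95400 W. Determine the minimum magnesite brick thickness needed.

L ≈ 450 mm

Series thermal resistances:
R_castable refractory = L/(kA) = 0.075/(0.834×22.5) = 0.003997 K/W
Sum of the known resistances R_other = 0.003997 K/W
Required total resistance R_tot = ΔT/Q_allow = 1129/95400 = 0.01183 K/W
R_magnesite brick = R_tot − R_other = 0.007838 K/W
L = R·k·A = 0.007838×2.55×22.5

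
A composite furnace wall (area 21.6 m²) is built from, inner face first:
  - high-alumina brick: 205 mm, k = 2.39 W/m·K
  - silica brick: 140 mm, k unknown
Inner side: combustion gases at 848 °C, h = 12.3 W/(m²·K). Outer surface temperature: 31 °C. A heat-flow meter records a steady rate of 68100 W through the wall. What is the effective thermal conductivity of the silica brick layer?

k ≈ 1.52 W/(m·K)

Thermal resistances in series:
R_inner film = 1/(h_i·A) = 1/(12.3×21.6) = 0.003764 K/W
R_high-alumina brick = L/(kA) = 0.205/(2.39×21.6) = 0.003971 K/W
Sum of known resistances R_other = 0.007735 K/W
Total R = ΔT/Q = 817/68100 = 0.012 K/W
R_silica brick = R_total − R_other = 0.004262 K/W
k = L/(R·A) = 0.14/(0.004262×21.6)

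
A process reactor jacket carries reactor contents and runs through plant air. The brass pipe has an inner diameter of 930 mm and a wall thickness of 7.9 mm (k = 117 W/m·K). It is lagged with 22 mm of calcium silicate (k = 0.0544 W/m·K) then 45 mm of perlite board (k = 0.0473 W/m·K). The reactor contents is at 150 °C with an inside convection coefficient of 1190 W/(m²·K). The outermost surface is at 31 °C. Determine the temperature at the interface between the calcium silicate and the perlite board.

For a radial system each layer contributes R = ln(r_out/r_in)/(2πkL); films add R = 1/(hA).
R_inner film = 1/(h_i·2πr₁L) = 1/(1190×2π×0.465×1) = 2.876×10^-4 K/W
R_brass pipe wall = ln(472.9/465)/(2π×117×1) = 2.292×10^-5 K/W
R_calcium silicate = ln(494.9/472.9)/(2π×0.0544×1) = 0.133 K/W
R_perlite board = ln(539.9/494.9)/(2π×0.0473×1) = 0.2928 K/W
R_total = 0.4262 K/W
Q = ΔT/R_total = 119/0.4262
Q = 279 W/m
T_interface = T_inner − Q·ΣR(inner→interface) = 150 − 279×0.1333

T ≈ 113 °C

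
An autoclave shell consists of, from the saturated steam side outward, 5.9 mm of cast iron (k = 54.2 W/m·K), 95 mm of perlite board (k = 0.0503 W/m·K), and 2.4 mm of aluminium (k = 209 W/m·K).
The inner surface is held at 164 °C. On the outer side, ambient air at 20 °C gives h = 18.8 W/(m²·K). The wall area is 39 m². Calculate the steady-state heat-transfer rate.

Series thermal resistances:
R_cast iron = L/(kA) = 0.0059/(54.2×39) = 2.791×10^-6 K/W
R_perlite board = L/(kA) = 0.095/(0.0503×39) = 0.04843 K/W
R_aluminium = L/(kA) = 0.0024/(209×39) = 2.944×10^-7 K/W
R_outer film = 1/(h_o·A) = 1/(18.8×39) = 0.001364 K/W
R_total = 0.04979 K/W
Q = ΔT / R_total = 144 / 0.04979

Q ≈ 2890 W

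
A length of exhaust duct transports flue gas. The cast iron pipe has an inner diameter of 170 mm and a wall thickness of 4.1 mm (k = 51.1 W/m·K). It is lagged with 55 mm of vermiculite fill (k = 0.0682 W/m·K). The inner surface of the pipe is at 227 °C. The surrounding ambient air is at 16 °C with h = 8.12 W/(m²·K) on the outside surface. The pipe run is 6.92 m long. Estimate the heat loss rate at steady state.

Q ≈ 1160 W

Cylindrical conduction, so R = ln(r₂/r₁)/(2πkL) per layer, in series:
R_cast iron pipe wall = ln(89.1/85)/(2π×51.1×6.92) = 2.12×10^-5 K/W
R_vermiculite fill = ln(144.1/89.1)/(2π×0.0682×6.92) = 0.1621 K/W
R_outer film = 1/(h_o·2πr_oL) = 1/(8.12×2π×0.1441×6.92) = 0.01966 K/W
R_total = 0.1818 K/W
Q = ΔT/R_total = 211/0.1818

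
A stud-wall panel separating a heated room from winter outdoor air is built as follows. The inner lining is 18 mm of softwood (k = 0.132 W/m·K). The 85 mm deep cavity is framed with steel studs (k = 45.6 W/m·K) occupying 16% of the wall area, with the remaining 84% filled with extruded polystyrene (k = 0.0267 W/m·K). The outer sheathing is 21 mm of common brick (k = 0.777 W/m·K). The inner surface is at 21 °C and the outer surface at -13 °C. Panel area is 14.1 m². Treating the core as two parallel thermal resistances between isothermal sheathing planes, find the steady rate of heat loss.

Sheathing layers in series; stud and cavity paths in parallel between them.
R_inner = 0.018/(0.132×14.1) = 0.009671 K/W
R_stud  = 0.085/(45.6×0.16×14.1) = 8.263×10^-4 K/W
R_cav   = 0.085/(0.0267×0.84×14.1) = 0.2688 K/W
1/R_core = 1/R_stud + 1/R_cav → R_core = 8.237×10^-4 K/W
R_outer = 0.021/(0.777×14.1) = 0.001917 K/W
R_total = 0.01241 K/W
Q = ΔT/R_total = 34/0.01241

Q ≈ 2740 W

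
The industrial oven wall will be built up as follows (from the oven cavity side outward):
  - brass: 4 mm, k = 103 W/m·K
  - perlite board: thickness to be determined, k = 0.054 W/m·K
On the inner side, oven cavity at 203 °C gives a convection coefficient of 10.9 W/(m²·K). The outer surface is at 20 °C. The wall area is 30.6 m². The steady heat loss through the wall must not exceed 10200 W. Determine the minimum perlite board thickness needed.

Using the resistance-network approach (series):
R_inner film = 1/(h_i·A) = 1/(10.9×30.6) = 0.002998 K/W
R_brass = L/(kA) = 0.004/(103×30.6) = 1.269×10^-6 K/W
Sum of the known resistances R_other = 0.002999 K/W
Required total resistance R_tot = ΔT/Q_allow = 183/10200 = 0.01794 K/W
R_perlite board = R_tot − R_other = 0.01494 K/W
L = R·k·A = 0.01494×0.054×30.6

L ≈ 24.7 mm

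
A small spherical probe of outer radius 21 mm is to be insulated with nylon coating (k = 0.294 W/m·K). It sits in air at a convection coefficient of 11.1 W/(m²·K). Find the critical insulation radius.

r_cr ≈ 53 mm

For a sphere r_cr = 2k/h = 2×0.294/11.1
r_cr = 53 mm; since the bare radius (21 mm) is below r_cr, adding a thin layer of insulation will *increase* heat loss.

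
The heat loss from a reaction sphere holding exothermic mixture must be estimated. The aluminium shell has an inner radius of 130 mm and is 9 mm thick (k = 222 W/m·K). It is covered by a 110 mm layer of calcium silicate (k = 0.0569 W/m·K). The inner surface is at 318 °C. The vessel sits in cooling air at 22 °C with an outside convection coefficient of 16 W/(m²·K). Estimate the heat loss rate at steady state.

For a spherical shell R = (1/r₁ − 1/r₂)/(4πk); film R = 1/(h·4πr²). In series:
R_aluminium shell = (1/0.13 − 1/0.139)/(4π×222) = 1.785×10^-4 K/W
R_calcium silicate = (1/0.139 − 1/0.249)/(4π×0.0569) = 4.445 K/W
R_outer film = 1/(h·4πr_o²) = 1/(16×4π×0.249²) = 0.08022 K/W
R_total = 4.525 K/W
Q = ΔT/R_total = 296/4.525

Q ≈ 65.4 W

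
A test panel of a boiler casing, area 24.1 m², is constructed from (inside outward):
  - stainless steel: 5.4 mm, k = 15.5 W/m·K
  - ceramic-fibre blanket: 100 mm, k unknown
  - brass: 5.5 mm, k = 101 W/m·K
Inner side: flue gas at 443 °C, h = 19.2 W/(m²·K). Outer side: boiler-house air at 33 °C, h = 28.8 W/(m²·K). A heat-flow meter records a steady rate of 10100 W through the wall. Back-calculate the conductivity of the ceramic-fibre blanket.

k ≈ 0.112 W/(m·K)

Series thermal resistances:
R_inner film = 1/(h_i·A) = 1/(19.2×24.1) = 0.002161 K/W
R_stainless steel = L/(kA) = 0.0054/(15.5×24.1) = 1.446×10^-5 K/W
R_brass = L/(kA) = 0.0055/(101×24.1) = 2.26×10^-6 K/W
R_outer film = 1/(h_o·A) = 1/(28.8×24.1) = 0.001441 K/W
Sum of known resistances R_other = 0.003619 K/W
Total R = ΔT/Q = 410/10100 = 0.04059 K/W
R_ceramic-fibre blanket = R_total − R_other = 0.03698 K/W
k = L/(R·A) = 0.1/(0.03698×24.1)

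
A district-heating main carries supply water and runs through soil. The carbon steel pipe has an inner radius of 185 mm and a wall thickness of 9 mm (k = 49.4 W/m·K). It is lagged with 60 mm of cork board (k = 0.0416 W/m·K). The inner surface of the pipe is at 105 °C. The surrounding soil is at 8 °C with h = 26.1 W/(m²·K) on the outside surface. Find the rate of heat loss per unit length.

q′ ≈ 91.9 W/m

For a radial system each layer contributes R = ln(r_out/r_in)/(2πkL); films add R = 1/(hA).
R_carbon steel pipe wall = ln(194/185)/(2π×49.4×1) = 1.53×10^-4 K/W
R_cork board = ln(254/194)/(2π×0.0416×1) = 1.031 K/W
R_outer film = 1/(h_o·2πr_oL) = 1/(26.1×2π×0.254×1) = 0.02401 K/W
R_total = 1.055 K/W
Q = ΔT/R_total = 97/1.055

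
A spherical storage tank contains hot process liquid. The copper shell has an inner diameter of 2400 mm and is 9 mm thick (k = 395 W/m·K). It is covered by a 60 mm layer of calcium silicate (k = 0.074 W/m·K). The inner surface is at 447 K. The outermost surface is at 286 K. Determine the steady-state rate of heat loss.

Q ≈ 3830 W

Each spherical layer contributes R = (1/r_i − 1/r_o)/(4πk):
R_copper shell = (1/1.2 − 1/1.209)/(4π×395) = 1.25×10^-6 K/W
R_calcium silicate = (1/1.209 − 1/1.269)/(4π×0.074) = 0.04206 K/W
R_total = 0.04206 K/W
Q = ΔT/R_total = 161/0.04206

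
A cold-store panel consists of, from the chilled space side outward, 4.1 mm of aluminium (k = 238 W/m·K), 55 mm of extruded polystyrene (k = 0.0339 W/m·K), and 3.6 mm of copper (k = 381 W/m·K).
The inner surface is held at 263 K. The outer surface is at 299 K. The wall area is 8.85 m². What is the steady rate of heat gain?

Q ≈ 196 W

Model the wall as resistances in series:
R_aluminium = L/(kA) = 0.0041/(238×8.85) = 1.947×10^-6 K/W
R_extruded polystyrene = L/(kA) = 0.055/(0.0339×8.85) = 0.1833 K/W
R_copper = L/(kA) = 0.0036/(381×8.85) = 1.068×10^-6 K/W
R_total = 0.1833 K/W
Q = ΔT / R_total = 36 / 0.1833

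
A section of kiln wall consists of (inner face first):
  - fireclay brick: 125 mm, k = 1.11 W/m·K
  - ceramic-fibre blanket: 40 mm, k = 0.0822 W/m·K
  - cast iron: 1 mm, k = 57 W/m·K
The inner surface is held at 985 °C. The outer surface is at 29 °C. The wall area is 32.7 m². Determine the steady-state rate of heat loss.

Treating each layer as a thermal resistance in series:
R_fireclay brick = L/(kA) = 0.125/(1.11×32.7) = 0.003444 K/W
R_ceramic-fibre blanket = L/(kA) = 0.04/(0.0822×32.7) = 0.01488 K/W
R_cast iron = L/(kA) = 0.001/(57×32.7) = 5.365×10^-7 K/W
R_total = 0.01833 K/W
Q = ΔT / R_total = 956 / 0.01833

Q ≈ 52200 W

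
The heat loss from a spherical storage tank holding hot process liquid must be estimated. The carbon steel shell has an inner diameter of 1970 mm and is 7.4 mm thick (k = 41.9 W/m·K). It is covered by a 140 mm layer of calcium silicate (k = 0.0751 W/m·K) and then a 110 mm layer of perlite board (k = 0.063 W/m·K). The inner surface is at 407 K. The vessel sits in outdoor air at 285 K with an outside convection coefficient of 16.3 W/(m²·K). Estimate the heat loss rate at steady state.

For a spherical shell R = (1/r₁ − 1/r₂)/(4πk); film R = 1/(h·4πr²). In series:
R_carbon steel shell = (1/0.985 − 1/0.9924)/(4π×41.9) = 1.438×10^-5 K/W
R_calcium silicate = (1/0.9924 − 1/1.1324)/(4π×0.0751) = 0.132 K/W
R_perlite board = (1/1.1324 − 1/1.2424)/(4π×0.063) = 0.09876 K/W
R_outer film = 1/(h·4πr_o²) = 1/(16.3×4π×1.2424²) = 0.003163 K/W
R_total = 0.2339 K/W
Q = ΔT/R_total = 122/0.2339

Q ≈ 521 W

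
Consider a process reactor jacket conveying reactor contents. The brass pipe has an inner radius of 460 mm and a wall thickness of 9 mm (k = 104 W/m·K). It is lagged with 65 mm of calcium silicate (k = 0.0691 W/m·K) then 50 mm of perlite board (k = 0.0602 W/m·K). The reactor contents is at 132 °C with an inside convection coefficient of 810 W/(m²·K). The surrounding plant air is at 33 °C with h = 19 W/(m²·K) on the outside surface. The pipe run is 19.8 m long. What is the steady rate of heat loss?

Cylindrical conduction, so R = ln(r₂/r₁)/(2πkL) per layer, in series:
R_inner film = 1/(h_i·2πr₁L) = 1/(810×2π×0.46×19.8) = 2.157×10^-5 K/W
R_brass pipe wall = ln(469/460)/(2π×104×19.8) = 1.498×10^-6 K/W
R_calcium silicate = ln(534/469)/(2π×0.0691×19.8) = 0.0151 K/W
R_perlite board = ln(584/534)/(2π×0.0602×19.8) = 0.01195 K/W
R_outer film = 1/(h_o·2πr_oL) = 1/(19×2π×0.584×19.8) = 7.244×10^-4 K/W
R_total = 0.0278 K/W
Q = ΔT/R_total = 99/0.0278

Q ≈ 3560 W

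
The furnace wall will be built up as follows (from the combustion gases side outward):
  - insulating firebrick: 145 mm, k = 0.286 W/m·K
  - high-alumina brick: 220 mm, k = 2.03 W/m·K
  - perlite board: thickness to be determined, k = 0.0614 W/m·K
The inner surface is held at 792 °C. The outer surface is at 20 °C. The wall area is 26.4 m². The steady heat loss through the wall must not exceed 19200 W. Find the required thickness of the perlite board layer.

Using the resistance-network approach (series):
R_insulating firebrick = L/(kA) = 0.145/(0.286×26.4) = 0.0192 K/W
R_high-alumina brick = L/(kA) = 0.22/(2.03×26.4) = 0.004105 K/W
Sum of the known resistances R_other = 0.02331 K/W
Required total resistance R_tot = ΔT/Q_allow = 772/19200 = 0.04021 K/W
R_perlite board = R_tot − R_other = 0.0169 K/W
L = R·k·A = 0.0169×0.0614×26.4

L ≈ 27.4 mm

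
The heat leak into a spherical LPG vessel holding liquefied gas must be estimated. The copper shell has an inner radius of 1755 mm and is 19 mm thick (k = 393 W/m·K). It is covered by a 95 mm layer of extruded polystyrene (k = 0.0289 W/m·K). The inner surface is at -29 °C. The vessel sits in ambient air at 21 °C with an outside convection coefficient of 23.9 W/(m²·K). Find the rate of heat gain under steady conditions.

Q ≈ 626 W

Each spherical layer contributes R = (1/r_i − 1/r_o)/(4πk):
R_copper shell = (1/1.755 − 1/1.774)/(4π×393) = 1.236×10^-6 K/W
R_extruded polystyrene = (1/1.774 − 1/1.869)/(4π×0.0289) = 0.0789 K/W
R_outer film = 1/(h·4πr_o²) = 1/(23.9×4π×1.869²) = 9.532×10^-4 K/W
R_total = 0.07985 K/W
Q = ΔT/R_total = 50/0.07985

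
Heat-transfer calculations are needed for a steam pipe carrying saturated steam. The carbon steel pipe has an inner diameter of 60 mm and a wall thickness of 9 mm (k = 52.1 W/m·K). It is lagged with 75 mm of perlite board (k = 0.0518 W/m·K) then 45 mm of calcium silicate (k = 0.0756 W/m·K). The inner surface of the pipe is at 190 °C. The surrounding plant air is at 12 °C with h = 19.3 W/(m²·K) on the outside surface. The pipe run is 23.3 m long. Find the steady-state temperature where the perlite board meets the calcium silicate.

T ≈ 45.1 °C

Per-layer cylindrical resistances, series-summed:
R_carbon steel pipe wall = ln(39/30)/(2π×52.1×23.3) = 3.44×10^-5 K/W
R_perlite board = ln(114/39)/(2π×0.0518×23.3) = 0.1414 K/W
R_calcium silicate = ln(159/114)/(2π×0.0756×23.3) = 0.03006 K/W
R_outer film = 1/(h_o·2πr_oL) = 1/(19.3×2π×0.159×23.3) = 0.002226 K/W
R_total = 0.1738 K/W
Q = ΔT/R_total = 178/0.1738
Q = 1020 W
T_interface = T_inner − Q·ΣR(inner→interface) = 190 − 1020×0.1415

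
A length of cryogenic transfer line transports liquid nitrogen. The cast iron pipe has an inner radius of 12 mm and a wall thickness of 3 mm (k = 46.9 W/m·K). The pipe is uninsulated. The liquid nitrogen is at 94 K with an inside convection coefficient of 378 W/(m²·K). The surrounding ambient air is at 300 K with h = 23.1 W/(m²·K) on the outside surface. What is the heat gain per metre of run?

For a radial system each layer contributes R = ln(r_out/r_in)/(2πkL); films add R = 1/(hA).
R_inner film = 1/(h_i·2πr₁L) = 1/(378×2π×0.012×1) = 0.03509 K/W
R_cast iron pipe wall = ln(15/12)/(2π×46.9×1) = 7.572×10^-4 K/W
R_outer film = 1/(h_o·2πr_oL) = 1/(23.1×2π×0.015×1) = 0.4593 K/W
R_total = 0.4952 K/W
Q = ΔT/R_total = 206/0.4952

q′ ≈ 416 W/m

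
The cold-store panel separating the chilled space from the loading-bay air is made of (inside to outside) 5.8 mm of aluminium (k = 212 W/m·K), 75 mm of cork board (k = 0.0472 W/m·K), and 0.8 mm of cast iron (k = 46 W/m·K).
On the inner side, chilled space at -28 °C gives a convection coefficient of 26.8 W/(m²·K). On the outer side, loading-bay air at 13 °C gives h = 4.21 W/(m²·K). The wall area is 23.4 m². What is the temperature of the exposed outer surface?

T ≈ 7.78 °C

Thermal resistances in series:
R_inner film = 1/(h_i·A) = 1/(26.8×23.4) = 0.001595 K/W
R_aluminium = L/(kA) = 0.0058/(212×23.4) = 1.169×10^-6 K/W
R_cork board = L/(kA) = 0.075/(0.0472×23.4) = 0.06791 K/W
R_cast iron = L/(kA) = 0.0008/(46×23.4) = 7.432×10^-7 K/W
R_outer film = 1/(h_o·A) = 1/(4.21×23.4) = 0.01015 K/W
R_total = 0.07965 K/W;  Q = ΔT/R_total = 41/0.07965 = 514.7 W
T_interface = T_inner + Q·ΣR(inner→interface) = -28 + 515×0.0695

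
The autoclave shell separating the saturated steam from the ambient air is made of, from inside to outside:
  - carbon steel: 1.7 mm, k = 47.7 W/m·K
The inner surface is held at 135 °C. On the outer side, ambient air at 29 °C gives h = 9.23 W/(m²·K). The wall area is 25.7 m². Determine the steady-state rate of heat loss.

Series thermal resistances:
R_carbon steel = L/(kA) = 0.0017/(47.7×25.7) = 1.387×10^-6 K/W
R_outer film = 1/(h_o·A) = 1/(9.23×25.7) = 0.004216 K/W
R_total = 0.004217 K/W
Q = ΔT / R_total = 106 / 0.004217

Q ≈ 25100 W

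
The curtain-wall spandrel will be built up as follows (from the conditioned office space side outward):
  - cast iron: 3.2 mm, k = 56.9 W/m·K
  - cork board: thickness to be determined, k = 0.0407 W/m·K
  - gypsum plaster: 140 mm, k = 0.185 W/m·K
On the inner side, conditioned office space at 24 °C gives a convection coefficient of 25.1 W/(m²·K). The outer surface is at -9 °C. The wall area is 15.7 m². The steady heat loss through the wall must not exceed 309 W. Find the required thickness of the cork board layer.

L ≈ 35.8 mm

Thermal resistances in series:
R_inner film = 1/(h_i·A) = 1/(25.1×15.7) = 0.002538 K/W
R_cast iron = L/(kA) = 0.0032/(56.9×15.7) = 3.582×10^-6 K/W
R_gypsum plaster = L/(kA) = 0.14/(0.185×15.7) = 0.0482 K/W
Sum of the known resistances R_other = 0.05074 K/W
Required total resistance R_tot = ΔT/Q_allow = 33/309 = 0.1068 K/W
R_cork board = R_tot − R_other = 0.05605 K/W
L = R·k·A = 0.05605×0.0407×15.7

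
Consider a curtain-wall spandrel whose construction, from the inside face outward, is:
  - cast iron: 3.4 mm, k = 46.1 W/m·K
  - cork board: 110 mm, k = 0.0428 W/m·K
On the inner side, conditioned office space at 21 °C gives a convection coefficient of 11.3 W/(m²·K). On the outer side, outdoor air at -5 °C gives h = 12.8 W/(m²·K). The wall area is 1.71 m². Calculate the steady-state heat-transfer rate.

Q ≈ 16.2 W

Series thermal resistances:
R_inner film = 1/(h_i·A) = 1/(11.3×1.71) = 0.05175 K/W
R_cast iron = L/(kA) = 0.0034/(46.1×1.71) = 4.313×10^-5 K/W
R_cork board = L/(kA) = 0.11/(0.0428×1.71) = 1.503 K/W
R_outer film = 1/(h_o·A) = 1/(12.8×1.71) = 0.04569 K/W
R_total = 1.6 K/W
Q = ΔT / R_total = 26 / 1.6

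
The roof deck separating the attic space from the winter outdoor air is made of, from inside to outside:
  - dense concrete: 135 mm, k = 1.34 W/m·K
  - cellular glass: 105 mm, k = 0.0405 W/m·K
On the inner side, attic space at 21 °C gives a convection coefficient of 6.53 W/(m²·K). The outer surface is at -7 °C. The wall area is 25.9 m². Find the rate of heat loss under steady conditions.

Thermal resistances in series:
R_inner film = 1/(h_i·A) = 1/(6.53×25.9) = 0.005913 K/W
R_dense concrete = L/(kA) = 0.135/(1.34×25.9) = 0.00389 K/W
R_cellular glass = L/(kA) = 0.105/(0.0405×25.9) = 0.1001 K/W
R_total = 0.1099 K/W
Q = ΔT / R_total = 28 / 0.1099

Q ≈ 255 W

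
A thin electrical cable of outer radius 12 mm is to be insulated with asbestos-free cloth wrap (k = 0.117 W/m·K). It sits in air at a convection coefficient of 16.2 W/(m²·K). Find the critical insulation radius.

For a cylinder r_cr = k/h = 0.117/16.2
r_cr = 7.22 mm; since the bare radius (12 mm) is above r_cr, any added insulation will reduce heat loss.

r_cr ≈ 7.22 mm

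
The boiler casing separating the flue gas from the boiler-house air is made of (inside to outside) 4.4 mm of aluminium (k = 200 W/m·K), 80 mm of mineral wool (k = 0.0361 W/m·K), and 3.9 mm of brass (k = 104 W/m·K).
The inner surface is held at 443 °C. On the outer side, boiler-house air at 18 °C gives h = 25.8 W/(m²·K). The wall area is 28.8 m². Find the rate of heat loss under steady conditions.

Q ≈ 5430 W

Model the wall as resistances in series:
R_aluminium = L/(kA) = 0.0044/(200×28.8) = 7.639×10^-7 K/W
R_mineral wool = L/(kA) = 0.08/(0.0361×28.8) = 0.07695 K/W
R_brass = L/(kA) = 0.0039/(104×28.8) = 1.302×10^-6 K/W
R_outer film = 1/(h_o·A) = 1/(25.8×28.8) = 0.001346 K/W
R_total = 0.07829 K/W
Q = ΔT / R_total = 425 / 0.07829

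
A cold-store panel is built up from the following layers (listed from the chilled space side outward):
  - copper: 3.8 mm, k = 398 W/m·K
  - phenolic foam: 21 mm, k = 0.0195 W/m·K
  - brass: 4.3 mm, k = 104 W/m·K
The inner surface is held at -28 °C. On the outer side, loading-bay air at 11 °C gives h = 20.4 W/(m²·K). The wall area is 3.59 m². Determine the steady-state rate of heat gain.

Treating each layer as a thermal resistance in series:
R_copper = L/(kA) = 0.0038/(398×3.59) = 2.66×10^-6 K/W
R_phenolic foam = L/(kA) = 0.021/(0.0195×3.59) = 0.3 K/W
R_brass = L/(kA) = 0.0043/(104×3.59) = 1.152×10^-5 K/W
R_outer film = 1/(h_o·A) = 1/(20.4×3.59) = 0.01365 K/W
R_total = 0.3136 K/W
Q = ΔT / R_total = 39 / 0.3136

Q ≈ 124 W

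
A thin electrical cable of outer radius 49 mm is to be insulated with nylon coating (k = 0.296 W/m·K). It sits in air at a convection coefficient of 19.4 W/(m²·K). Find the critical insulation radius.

For a cylinder r_cr = k/h = 0.296/19.4
r_cr = 15.3 mm; since the bare radius (49 mm) is above r_cr, any added insulation will reduce heat loss.

r_cr ≈ 15.3 mm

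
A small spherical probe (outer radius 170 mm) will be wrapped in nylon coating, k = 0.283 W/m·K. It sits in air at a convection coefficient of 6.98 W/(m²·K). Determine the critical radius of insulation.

r_cr ≈ 81.1 mm

For a sphere r_cr = 2k/h = 2×0.283/6.98
r_cr = 81.1 mm; since the bare radius (170 mm) is above r_cr, any added insulation will reduce heat loss.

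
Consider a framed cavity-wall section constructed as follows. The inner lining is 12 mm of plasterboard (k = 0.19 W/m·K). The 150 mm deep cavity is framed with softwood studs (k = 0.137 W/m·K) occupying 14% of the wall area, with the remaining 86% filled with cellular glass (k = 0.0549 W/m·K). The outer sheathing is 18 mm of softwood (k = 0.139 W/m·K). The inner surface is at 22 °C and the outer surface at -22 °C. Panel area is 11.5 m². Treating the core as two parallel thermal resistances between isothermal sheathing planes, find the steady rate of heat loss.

Q ≈ 206 W

Sheathing layers in series; stud and cavity paths in parallel between them.
R_inner = 0.012/(0.19×11.5) = 0.005492 K/W
R_stud  = 0.15/(0.137×0.14×11.5) = 0.6801 K/W
R_cav   = 0.15/(0.0549×0.86×11.5) = 0.2763 K/W
1/R_core = 1/R_stud + 1/R_cav → R_core = 0.1965 K/W
R_outer = 0.018/(0.139×11.5) = 0.01126 K/W
R_total = 0.2132 K/W
Q = ΔT/R_total = 44/0.2132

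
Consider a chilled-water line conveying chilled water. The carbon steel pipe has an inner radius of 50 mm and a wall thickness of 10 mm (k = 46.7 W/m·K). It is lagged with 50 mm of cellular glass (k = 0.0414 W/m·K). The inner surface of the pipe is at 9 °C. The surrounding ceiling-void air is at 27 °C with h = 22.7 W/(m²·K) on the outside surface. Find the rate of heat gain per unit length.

For a radial system each layer contributes R = ln(r_out/r_in)/(2πkL); films add R = 1/(hA).
R_carbon steel pipe wall = ln(60/50)/(2π×46.7×1) = 6.214×10^-4 K/W
R_cellular glass = ln(110/60)/(2π×0.0414×1) = 2.33 K/W
R_outer film = 1/(h_o·2πr_oL) = 1/(22.7×2π×0.11×1) = 0.06374 K/W
R_total = 2.395 K/W
Q = ΔT/R_total = 18/2.395

q′ ≈ 7.52 W/m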